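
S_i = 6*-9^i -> [6, -54, 486, -4374, 39366]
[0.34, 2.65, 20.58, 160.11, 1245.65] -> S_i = 0.34*7.78^i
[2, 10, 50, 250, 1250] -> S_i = 2*5^i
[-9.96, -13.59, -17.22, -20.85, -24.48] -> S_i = -9.96 + -3.63*i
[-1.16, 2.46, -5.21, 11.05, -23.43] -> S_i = -1.16*(-2.12)^i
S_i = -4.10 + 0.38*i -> [-4.1, -3.72, -3.34, -2.96, -2.58]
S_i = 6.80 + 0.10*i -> [6.8, 6.9, 7.0, 7.1, 7.2]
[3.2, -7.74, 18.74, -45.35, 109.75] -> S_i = 3.20*(-2.42)^i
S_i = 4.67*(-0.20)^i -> [4.67, -0.93, 0.19, -0.04, 0.01]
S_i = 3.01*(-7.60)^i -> [3.01, -22.88, 173.86, -1321.32, 10042.01]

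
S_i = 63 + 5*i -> [63, 68, 73, 78, 83]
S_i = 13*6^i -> [13, 78, 468, 2808, 16848]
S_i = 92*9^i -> [92, 828, 7452, 67068, 603612]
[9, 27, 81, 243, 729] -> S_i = 9*3^i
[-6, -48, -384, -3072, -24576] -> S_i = -6*8^i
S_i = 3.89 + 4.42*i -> [3.89, 8.31, 12.73, 17.15, 21.57]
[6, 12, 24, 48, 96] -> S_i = 6*2^i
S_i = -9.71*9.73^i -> [-9.71, -94.48, -919.27, -8944.53, -87030.32]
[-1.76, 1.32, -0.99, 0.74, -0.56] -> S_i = -1.76*(-0.75)^i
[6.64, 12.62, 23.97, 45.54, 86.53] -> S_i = 6.64*1.90^i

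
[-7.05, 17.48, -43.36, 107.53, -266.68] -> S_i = -7.05*(-2.48)^i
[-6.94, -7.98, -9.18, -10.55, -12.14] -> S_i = -6.94*1.15^i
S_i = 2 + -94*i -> [2, -92, -186, -280, -374]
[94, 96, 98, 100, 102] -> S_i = 94 + 2*i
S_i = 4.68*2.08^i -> [4.68, 9.73, 20.25, 42.11, 87.6]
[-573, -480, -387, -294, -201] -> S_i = -573 + 93*i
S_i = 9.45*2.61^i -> [9.45, 24.66, 64.37, 168.02, 438.52]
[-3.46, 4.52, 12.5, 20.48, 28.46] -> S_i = -3.46 + 7.98*i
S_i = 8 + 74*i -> [8, 82, 156, 230, 304]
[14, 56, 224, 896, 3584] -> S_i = 14*4^i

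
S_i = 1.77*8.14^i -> [1.77, 14.41, 117.28, 954.66, 7770.89]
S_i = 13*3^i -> [13, 39, 117, 351, 1053]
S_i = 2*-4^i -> [2, -8, 32, -128, 512]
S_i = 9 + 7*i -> [9, 16, 23, 30, 37]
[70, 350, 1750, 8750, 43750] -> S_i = 70*5^i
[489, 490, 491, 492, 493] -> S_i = 489 + 1*i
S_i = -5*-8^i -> [-5, 40, -320, 2560, -20480]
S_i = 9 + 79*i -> [9, 88, 167, 246, 325]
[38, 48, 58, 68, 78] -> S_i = 38 + 10*i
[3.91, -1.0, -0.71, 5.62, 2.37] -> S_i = Random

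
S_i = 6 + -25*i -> [6, -19, -44, -69, -94]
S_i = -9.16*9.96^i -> [-9.16, -91.23, -908.69, -9050.52, -90143.17]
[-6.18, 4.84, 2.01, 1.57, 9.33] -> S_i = Random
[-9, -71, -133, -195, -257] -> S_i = -9 + -62*i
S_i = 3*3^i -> [3, 9, 27, 81, 243]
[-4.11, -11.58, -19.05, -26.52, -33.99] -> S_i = -4.11 + -7.47*i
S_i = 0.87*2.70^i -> [0.87, 2.35, 6.34, 17.12, 46.24]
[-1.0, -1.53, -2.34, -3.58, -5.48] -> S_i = -1.00*1.53^i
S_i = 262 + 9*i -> [262, 271, 280, 289, 298]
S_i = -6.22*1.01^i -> [-6.22, -6.28, -6.35, -6.41, -6.47]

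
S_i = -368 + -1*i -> [-368, -369, -370, -371, -372]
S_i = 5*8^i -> [5, 40, 320, 2560, 20480]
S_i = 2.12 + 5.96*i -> [2.12, 8.08, 14.04, 20.0, 25.96]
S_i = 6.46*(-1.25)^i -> [6.46, -8.07, 10.09, -12.62, 15.77]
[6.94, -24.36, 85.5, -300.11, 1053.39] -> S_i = 6.94*(-3.51)^i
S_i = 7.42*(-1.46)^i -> [7.42, -10.83, 15.82, -23.09, 33.71]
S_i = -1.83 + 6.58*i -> [-1.83, 4.75, 11.33, 17.91, 24.49]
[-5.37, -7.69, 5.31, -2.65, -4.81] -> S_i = Random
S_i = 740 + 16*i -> [740, 756, 772, 788, 804]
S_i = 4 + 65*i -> [4, 69, 134, 199, 264]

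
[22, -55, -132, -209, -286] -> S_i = 22 + -77*i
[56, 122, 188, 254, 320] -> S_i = 56 + 66*i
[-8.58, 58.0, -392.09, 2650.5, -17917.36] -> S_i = -8.58*(-6.76)^i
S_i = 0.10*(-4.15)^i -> [0.1, -0.42, 1.72, -7.15, 29.66]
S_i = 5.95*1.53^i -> [5.95, 9.1, 13.93, 21.31, 32.6]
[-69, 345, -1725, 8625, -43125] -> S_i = -69*-5^i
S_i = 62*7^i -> [62, 434, 3038, 21266, 148862]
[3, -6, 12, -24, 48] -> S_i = 3*-2^i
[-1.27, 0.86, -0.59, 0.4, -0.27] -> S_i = -1.27*(-0.68)^i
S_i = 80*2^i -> [80, 160, 320, 640, 1280]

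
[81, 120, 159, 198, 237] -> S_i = 81 + 39*i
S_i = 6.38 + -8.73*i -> [6.38, -2.35, -11.08, -19.81, -28.54]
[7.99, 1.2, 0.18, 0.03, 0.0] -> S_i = 7.99*0.15^i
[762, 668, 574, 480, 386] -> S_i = 762 + -94*i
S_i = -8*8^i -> [-8, -64, -512, -4096, -32768]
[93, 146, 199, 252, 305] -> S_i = 93 + 53*i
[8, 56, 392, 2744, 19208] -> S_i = 8*7^i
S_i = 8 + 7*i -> [8, 15, 22, 29, 36]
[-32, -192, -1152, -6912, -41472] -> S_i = -32*6^i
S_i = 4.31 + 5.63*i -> [4.31, 9.94, 15.57, 21.2, 26.83]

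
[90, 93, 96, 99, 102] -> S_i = 90 + 3*i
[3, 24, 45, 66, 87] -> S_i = 3 + 21*i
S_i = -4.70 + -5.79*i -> [-4.7, -10.49, -16.28, -22.07, -27.86]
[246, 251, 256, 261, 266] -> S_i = 246 + 5*i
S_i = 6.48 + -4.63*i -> [6.48, 1.85, -2.78, -7.41, -12.04]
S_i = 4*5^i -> [4, 20, 100, 500, 2500]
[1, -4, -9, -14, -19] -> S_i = 1 + -5*i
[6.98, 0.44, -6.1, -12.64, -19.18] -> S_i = 6.98 + -6.54*i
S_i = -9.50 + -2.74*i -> [-9.5, -12.24, -14.98, -17.72, -20.46]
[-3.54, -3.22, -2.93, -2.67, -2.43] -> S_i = -3.54*0.91^i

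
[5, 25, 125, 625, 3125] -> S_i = 5*5^i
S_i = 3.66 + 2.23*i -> [3.66, 5.89, 8.12, 10.35, 12.58]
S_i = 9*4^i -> [9, 36, 144, 576, 2304]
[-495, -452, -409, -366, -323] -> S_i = -495 + 43*i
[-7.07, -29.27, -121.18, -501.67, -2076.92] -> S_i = -7.07*4.14^i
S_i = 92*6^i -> [92, 552, 3312, 19872, 119232]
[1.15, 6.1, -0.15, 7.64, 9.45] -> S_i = Random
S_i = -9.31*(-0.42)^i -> [-9.31, 3.91, -1.64, 0.69, -0.29]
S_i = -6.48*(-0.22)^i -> [-6.48, 1.43, -0.31, 0.07, -0.02]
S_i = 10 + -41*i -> [10, -31, -72, -113, -154]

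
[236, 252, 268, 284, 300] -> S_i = 236 + 16*i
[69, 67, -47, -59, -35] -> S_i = Random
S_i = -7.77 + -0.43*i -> [-7.77, -8.2, -8.63, -9.06, -9.49]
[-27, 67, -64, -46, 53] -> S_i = Random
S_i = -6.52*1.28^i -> [-6.52, -8.35, -10.68, -13.67, -17.5]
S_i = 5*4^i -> [5, 20, 80, 320, 1280]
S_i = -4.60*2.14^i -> [-4.6, -9.84, -21.07, -45.08, -96.47]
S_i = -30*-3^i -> [-30, 90, -270, 810, -2430]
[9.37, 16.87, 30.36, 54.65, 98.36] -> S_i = 9.37*1.80^i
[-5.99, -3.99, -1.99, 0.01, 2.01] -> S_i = -5.99 + 2.00*i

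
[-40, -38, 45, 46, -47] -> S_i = Random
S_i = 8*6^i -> [8, 48, 288, 1728, 10368]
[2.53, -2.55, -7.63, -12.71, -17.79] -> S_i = 2.53 + -5.08*i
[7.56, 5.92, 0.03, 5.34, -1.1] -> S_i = Random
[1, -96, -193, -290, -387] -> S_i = 1 + -97*i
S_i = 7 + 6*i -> [7, 13, 19, 25, 31]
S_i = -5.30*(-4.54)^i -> [-5.3, 24.06, -109.24, 495.96, -2251.64]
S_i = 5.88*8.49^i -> [5.88, 49.92, 423.83, 3598.33, 30549.78]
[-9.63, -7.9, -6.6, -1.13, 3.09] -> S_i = Random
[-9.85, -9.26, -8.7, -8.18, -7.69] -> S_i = -9.85*0.94^i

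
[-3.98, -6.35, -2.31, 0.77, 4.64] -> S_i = Random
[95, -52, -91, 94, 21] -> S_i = Random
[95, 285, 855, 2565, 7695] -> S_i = 95*3^i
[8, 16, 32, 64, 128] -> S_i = 8*2^i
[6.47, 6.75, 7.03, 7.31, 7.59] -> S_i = 6.47 + 0.28*i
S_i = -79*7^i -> [-79, -553, -3871, -27097, -189679]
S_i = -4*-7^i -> [-4, 28, -196, 1372, -9604]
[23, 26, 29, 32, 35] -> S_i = 23 + 3*i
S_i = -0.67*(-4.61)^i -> [-0.67, 3.09, -14.24, 65.64, -302.61]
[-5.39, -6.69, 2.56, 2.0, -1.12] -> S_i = Random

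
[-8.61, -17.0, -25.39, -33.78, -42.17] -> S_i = -8.61 + -8.39*i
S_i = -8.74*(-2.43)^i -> [-8.74, 21.24, -51.61, 125.41, -304.74]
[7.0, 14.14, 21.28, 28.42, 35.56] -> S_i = 7.00 + 7.14*i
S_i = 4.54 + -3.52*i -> [4.54, 1.02, -2.5, -6.02, -9.54]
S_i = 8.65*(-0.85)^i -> [8.65, -7.35, 6.25, -5.31, 4.52]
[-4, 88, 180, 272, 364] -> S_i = -4 + 92*i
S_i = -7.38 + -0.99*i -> [-7.38, -8.37, -9.36, -10.35, -11.34]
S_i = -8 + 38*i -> [-8, 30, 68, 106, 144]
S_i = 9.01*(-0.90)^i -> [9.01, -8.11, 7.3, -6.57, 5.91]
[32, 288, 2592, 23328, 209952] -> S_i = 32*9^i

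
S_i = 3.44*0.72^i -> [3.44, 2.48, 1.78, 1.28, 0.92]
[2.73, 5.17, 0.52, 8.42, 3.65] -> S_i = Random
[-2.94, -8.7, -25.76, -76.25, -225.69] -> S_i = -2.94*2.96^i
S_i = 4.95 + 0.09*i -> [4.95, 5.04, 5.13, 5.22, 5.31]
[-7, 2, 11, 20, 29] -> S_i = -7 + 9*i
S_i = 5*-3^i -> [5, -15, 45, -135, 405]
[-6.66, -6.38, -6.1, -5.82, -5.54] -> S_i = -6.66 + 0.28*i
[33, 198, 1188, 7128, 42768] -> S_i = 33*6^i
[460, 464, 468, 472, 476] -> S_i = 460 + 4*i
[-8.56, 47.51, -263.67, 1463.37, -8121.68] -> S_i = -8.56*(-5.55)^i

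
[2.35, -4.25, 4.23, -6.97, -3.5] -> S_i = Random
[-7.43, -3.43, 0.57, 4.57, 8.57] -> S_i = -7.43 + 4.00*i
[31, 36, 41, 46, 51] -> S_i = 31 + 5*i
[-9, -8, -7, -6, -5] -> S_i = -9 + 1*i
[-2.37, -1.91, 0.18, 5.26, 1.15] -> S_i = Random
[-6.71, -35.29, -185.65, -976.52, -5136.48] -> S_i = -6.71*5.26^i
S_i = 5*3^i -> [5, 15, 45, 135, 405]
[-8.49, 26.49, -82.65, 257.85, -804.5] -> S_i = -8.49*(-3.12)^i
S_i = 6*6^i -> [6, 36, 216, 1296, 7776]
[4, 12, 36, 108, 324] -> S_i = 4*3^i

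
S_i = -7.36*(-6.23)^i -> [-7.36, 45.85, -285.66, 1779.68, -11087.41]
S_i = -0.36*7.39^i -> [-0.36, -2.66, -19.66, -145.29, -1073.69]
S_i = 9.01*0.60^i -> [9.01, 5.41, 3.24, 1.95, 1.17]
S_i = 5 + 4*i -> [5, 9, 13, 17, 21]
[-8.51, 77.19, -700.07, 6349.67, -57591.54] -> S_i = -8.51*(-9.07)^i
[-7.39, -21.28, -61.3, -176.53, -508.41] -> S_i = -7.39*2.88^i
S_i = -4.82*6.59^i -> [-4.82, -31.76, -209.32, -1379.44, -9090.52]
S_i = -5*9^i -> [-5, -45, -405, -3645, -32805]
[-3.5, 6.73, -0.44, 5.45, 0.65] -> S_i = Random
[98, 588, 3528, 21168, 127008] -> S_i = 98*6^i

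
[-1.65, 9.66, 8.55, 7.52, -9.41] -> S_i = Random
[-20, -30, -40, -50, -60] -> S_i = -20 + -10*i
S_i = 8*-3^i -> [8, -24, 72, -216, 648]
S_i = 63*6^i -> [63, 378, 2268, 13608, 81648]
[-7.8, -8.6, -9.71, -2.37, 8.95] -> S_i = Random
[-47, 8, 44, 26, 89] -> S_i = Random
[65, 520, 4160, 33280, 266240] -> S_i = 65*8^i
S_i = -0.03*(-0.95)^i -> [-0.03, 0.03, -0.03, 0.03, -0.02]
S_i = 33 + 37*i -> [33, 70, 107, 144, 181]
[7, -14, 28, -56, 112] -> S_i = 7*-2^i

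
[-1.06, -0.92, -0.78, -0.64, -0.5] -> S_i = -1.06 + 0.14*i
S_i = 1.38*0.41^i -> [1.38, 0.57, 0.23, 0.1, 0.04]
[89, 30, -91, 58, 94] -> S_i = Random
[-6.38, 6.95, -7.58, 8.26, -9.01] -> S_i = -6.38*(-1.09)^i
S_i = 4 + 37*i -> [4, 41, 78, 115, 152]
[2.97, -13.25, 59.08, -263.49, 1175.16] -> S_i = 2.97*(-4.46)^i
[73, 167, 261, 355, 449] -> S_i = 73 + 94*i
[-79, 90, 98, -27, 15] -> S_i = Random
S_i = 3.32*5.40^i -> [3.32, 17.93, 96.81, 522.78, 2823.01]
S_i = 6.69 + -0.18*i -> [6.69, 6.51, 6.33, 6.15, 5.97]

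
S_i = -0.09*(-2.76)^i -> [-0.09, 0.25, -0.69, 1.89, -5.22]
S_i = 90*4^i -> [90, 360, 1440, 5760, 23040]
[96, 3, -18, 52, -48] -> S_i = Random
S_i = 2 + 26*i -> [2, 28, 54, 80, 106]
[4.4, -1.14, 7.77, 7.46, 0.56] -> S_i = Random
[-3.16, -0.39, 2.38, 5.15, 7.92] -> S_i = -3.16 + 2.77*i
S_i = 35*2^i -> [35, 70, 140, 280, 560]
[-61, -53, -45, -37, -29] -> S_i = -61 + 8*i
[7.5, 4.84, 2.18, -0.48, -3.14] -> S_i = 7.50 + -2.66*i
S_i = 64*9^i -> [64, 576, 5184, 46656, 419904]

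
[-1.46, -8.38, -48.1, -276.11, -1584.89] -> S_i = -1.46*5.74^i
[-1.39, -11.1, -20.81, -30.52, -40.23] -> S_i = -1.39 + -9.71*i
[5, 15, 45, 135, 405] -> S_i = 5*3^i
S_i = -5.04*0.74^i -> [-5.04, -3.73, -2.76, -2.04, -1.51]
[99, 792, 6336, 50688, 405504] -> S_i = 99*8^i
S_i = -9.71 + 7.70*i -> [-9.71, -2.01, 5.69, 13.39, 21.09]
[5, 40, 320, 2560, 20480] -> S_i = 5*8^i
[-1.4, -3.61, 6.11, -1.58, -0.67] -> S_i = Random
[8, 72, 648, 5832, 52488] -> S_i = 8*9^i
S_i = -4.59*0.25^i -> [-4.59, -1.15, -0.29, -0.07, -0.02]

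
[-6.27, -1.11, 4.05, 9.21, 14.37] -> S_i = -6.27 + 5.16*i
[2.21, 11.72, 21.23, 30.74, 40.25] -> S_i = 2.21 + 9.51*i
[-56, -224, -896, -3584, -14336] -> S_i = -56*4^i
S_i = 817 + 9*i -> [817, 826, 835, 844, 853]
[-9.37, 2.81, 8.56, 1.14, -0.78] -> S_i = Random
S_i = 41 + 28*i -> [41, 69, 97, 125, 153]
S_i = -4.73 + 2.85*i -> [-4.73, -1.88, 0.97, 3.82, 6.67]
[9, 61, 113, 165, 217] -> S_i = 9 + 52*i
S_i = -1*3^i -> [-1, -3, -9, -27, -81]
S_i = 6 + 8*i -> [6, 14, 22, 30, 38]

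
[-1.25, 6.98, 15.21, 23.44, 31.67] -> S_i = -1.25 + 8.23*i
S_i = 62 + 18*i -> [62, 80, 98, 116, 134]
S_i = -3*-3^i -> [-3, 9, -27, 81, -243]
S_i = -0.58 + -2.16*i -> [-0.58, -2.74, -4.9, -7.06, -9.22]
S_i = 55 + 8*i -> [55, 63, 71, 79, 87]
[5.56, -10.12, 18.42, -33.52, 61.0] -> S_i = 5.56*(-1.82)^i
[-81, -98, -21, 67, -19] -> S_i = Random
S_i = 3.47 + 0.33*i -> [3.47, 3.8, 4.13, 4.46, 4.79]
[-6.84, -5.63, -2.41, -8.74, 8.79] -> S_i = Random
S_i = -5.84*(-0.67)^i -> [-5.84, 3.91, -2.62, 1.76, -1.18]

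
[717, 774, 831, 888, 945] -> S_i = 717 + 57*i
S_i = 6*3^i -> [6, 18, 54, 162, 486]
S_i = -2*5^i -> [-2, -10, -50, -250, -1250]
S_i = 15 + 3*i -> [15, 18, 21, 24, 27]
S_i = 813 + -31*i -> [813, 782, 751, 720, 689]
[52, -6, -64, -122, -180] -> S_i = 52 + -58*i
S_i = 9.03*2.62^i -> [9.03, 23.66, 61.99, 162.4, 425.49]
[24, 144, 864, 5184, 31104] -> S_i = 24*6^i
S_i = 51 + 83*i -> [51, 134, 217, 300, 383]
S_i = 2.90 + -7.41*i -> [2.9, -4.51, -11.92, -19.33, -26.74]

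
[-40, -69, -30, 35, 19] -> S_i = Random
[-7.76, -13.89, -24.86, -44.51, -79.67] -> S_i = -7.76*1.79^i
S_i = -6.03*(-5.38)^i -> [-6.03, 32.44, -174.53, 939.0, -5051.8]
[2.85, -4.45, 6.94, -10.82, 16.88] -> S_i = 2.85*(-1.56)^i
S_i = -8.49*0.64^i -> [-8.49, -5.43, -3.48, -2.23, -1.42]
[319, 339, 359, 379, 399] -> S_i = 319 + 20*i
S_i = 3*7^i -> [3, 21, 147, 1029, 7203]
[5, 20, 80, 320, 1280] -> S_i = 5*4^i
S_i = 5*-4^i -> [5, -20, 80, -320, 1280]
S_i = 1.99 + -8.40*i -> [1.99, -6.41, -14.81, -23.21, -31.61]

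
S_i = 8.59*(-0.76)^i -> [8.59, -6.53, 4.96, -3.77, 2.87]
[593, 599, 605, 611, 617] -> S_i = 593 + 6*i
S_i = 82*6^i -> [82, 492, 2952, 17712, 106272]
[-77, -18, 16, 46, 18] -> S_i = Random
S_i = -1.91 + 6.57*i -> [-1.91, 4.66, 11.23, 17.8, 24.37]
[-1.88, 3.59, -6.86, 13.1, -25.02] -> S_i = -1.88*(-1.91)^i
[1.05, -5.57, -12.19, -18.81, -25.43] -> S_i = 1.05 + -6.62*i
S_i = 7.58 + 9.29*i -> [7.58, 16.87, 26.16, 35.45, 44.74]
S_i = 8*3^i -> [8, 24, 72, 216, 648]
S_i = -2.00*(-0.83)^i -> [-2.0, 1.66, -1.38, 1.14, -0.95]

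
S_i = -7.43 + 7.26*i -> [-7.43, -0.17, 7.09, 14.35, 21.61]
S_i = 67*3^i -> [67, 201, 603, 1809, 5427]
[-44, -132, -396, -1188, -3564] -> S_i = -44*3^i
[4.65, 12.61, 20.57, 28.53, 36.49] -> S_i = 4.65 + 7.96*i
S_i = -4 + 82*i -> [-4, 78, 160, 242, 324]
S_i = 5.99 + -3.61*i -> [5.99, 2.38, -1.23, -4.84, -8.45]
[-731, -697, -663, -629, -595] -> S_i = -731 + 34*i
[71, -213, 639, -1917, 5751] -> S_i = 71*-3^i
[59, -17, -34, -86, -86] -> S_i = Random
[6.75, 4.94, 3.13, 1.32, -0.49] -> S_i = 6.75 + -1.81*i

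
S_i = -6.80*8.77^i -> [-6.8, -59.64, -523.01, -4586.78, -40226.04]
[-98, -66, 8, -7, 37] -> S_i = Random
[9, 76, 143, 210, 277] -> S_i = 9 + 67*i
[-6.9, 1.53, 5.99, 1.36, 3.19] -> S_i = Random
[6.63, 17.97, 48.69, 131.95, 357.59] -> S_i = 6.63*2.71^i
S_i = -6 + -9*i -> [-6, -15, -24, -33, -42]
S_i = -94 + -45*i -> [-94, -139, -184, -229, -274]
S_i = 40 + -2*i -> [40, 38, 36, 34, 32]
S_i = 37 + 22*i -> [37, 59, 81, 103, 125]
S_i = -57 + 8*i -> [-57, -49, -41, -33, -25]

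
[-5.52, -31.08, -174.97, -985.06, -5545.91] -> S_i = -5.52*5.63^i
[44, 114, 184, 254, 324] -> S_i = 44 + 70*i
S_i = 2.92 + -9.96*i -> [2.92, -7.04, -17.0, -26.96, -36.92]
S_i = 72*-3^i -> [72, -216, 648, -1944, 5832]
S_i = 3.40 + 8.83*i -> [3.4, 12.23, 21.06, 29.89, 38.72]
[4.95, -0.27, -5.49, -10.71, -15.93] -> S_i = 4.95 + -5.22*i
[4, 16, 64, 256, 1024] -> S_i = 4*4^i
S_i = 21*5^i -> [21, 105, 525, 2625, 13125]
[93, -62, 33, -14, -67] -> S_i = Random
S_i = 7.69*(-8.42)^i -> [7.69, -64.75, 545.19, -4590.53, 38652.24]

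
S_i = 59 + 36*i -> [59, 95, 131, 167, 203]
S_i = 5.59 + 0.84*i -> [5.59, 6.43, 7.27, 8.11, 8.95]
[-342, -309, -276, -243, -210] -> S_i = -342 + 33*i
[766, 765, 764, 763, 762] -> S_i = 766 + -1*i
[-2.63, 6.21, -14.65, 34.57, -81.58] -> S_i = -2.63*(-2.36)^i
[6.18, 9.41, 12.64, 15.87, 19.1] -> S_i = 6.18 + 3.23*i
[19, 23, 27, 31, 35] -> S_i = 19 + 4*i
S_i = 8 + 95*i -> [8, 103, 198, 293, 388]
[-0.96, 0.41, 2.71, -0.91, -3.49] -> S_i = Random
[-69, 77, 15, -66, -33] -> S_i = Random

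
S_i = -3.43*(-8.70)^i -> [-3.43, 29.84, -259.62, 2258.67, -19650.39]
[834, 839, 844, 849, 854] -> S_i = 834 + 5*i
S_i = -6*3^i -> [-6, -18, -54, -162, -486]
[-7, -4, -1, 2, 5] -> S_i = -7 + 3*i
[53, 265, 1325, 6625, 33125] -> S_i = 53*5^i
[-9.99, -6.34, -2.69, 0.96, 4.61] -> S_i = -9.99 + 3.65*i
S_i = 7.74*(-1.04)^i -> [7.74, -8.05, 8.37, -8.71, 9.05]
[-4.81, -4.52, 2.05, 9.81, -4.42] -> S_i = Random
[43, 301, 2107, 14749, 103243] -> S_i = 43*7^i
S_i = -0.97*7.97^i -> [-0.97, -7.73, -61.62, -491.07, -3913.86]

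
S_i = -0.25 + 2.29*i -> [-0.25, 2.04, 4.33, 6.62, 8.91]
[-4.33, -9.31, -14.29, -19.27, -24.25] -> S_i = -4.33 + -4.98*i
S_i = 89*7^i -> [89, 623, 4361, 30527, 213689]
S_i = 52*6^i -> [52, 312, 1872, 11232, 67392]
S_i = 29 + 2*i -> [29, 31, 33, 35, 37]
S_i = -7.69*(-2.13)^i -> [-7.69, 16.38, -34.89, 74.31, -158.29]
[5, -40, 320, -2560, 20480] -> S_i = 5*-8^i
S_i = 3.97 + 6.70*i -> [3.97, 10.67, 17.37, 24.07, 30.77]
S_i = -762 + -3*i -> [-762, -765, -768, -771, -774]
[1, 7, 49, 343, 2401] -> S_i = 1*7^i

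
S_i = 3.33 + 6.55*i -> [3.33, 9.88, 16.43, 22.98, 29.53]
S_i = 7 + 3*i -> [7, 10, 13, 16, 19]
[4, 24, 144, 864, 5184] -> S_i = 4*6^i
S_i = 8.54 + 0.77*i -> [8.54, 9.31, 10.08, 10.85, 11.62]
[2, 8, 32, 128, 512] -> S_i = 2*4^i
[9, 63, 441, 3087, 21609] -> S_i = 9*7^i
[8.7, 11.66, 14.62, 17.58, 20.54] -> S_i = 8.70 + 2.96*i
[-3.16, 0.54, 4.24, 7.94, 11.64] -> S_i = -3.16 + 3.70*i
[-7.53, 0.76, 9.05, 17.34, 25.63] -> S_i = -7.53 + 8.29*i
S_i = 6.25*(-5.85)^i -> [6.25, -36.56, 213.89, -1251.26, 7319.87]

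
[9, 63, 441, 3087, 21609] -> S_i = 9*7^i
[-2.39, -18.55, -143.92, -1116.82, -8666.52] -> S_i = -2.39*7.76^i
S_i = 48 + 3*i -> [48, 51, 54, 57, 60]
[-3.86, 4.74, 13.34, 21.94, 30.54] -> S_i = -3.86 + 8.60*i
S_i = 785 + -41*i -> [785, 744, 703, 662, 621]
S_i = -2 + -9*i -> [-2, -11, -20, -29, -38]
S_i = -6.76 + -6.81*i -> [-6.76, -13.57, -20.38, -27.19, -34.0]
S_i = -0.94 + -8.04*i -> [-0.94, -8.98, -17.02, -25.06, -33.1]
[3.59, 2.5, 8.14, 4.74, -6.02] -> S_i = Random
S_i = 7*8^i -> [7, 56, 448, 3584, 28672]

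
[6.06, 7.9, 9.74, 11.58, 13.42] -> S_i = 6.06 + 1.84*i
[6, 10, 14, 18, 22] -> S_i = 6 + 4*i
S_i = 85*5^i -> [85, 425, 2125, 10625, 53125]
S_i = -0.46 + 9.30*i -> [-0.46, 8.84, 18.14, 27.44, 36.74]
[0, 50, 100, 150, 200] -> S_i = 0 + 50*i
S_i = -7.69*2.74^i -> [-7.69, -21.07, -57.73, -158.19, -433.44]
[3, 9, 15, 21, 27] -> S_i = 3 + 6*i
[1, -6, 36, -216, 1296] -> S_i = 1*-6^i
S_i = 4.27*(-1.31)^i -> [4.27, -5.59, 7.33, -9.6, 12.58]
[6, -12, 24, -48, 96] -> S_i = 6*-2^i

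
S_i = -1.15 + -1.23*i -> [-1.15, -2.38, -3.61, -4.84, -6.07]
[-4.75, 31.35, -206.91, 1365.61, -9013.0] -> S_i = -4.75*(-6.60)^i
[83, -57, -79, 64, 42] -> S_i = Random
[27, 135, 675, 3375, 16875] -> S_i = 27*5^i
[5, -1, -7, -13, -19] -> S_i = 5 + -6*i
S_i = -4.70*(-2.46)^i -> [-4.7, 11.56, -28.44, 69.97, -172.12]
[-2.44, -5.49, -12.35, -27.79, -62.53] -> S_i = -2.44*2.25^i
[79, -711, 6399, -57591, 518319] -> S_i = 79*-9^i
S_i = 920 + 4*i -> [920, 924, 928, 932, 936]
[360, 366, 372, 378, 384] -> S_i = 360 + 6*i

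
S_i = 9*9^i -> [9, 81, 729, 6561, 59049]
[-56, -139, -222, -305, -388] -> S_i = -56 + -83*i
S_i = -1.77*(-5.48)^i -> [-1.77, 9.7, -53.15, 291.28, -1596.23]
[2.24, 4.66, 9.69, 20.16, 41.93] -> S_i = 2.24*2.08^i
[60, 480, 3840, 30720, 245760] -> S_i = 60*8^i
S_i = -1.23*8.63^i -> [-1.23, -10.61, -91.61, -790.56, -6822.57]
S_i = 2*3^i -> [2, 6, 18, 54, 162]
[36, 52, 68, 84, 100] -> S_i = 36 + 16*i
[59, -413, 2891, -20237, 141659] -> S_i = 59*-7^i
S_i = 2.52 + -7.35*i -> [2.52, -4.83, -12.18, -19.53, -26.88]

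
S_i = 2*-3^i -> [2, -6, 18, -54, 162]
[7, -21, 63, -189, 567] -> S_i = 7*-3^i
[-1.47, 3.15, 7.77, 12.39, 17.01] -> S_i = -1.47 + 4.62*i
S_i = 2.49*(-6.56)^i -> [2.49, -16.33, 107.15, -702.93, 4611.21]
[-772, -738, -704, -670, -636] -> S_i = -772 + 34*i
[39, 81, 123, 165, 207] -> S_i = 39 + 42*i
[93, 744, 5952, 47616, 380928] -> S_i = 93*8^i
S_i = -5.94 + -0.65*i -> [-5.94, -6.59, -7.24, -7.89, -8.54]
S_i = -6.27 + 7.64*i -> [-6.27, 1.37, 9.01, 16.65, 24.29]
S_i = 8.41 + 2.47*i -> [8.41, 10.88, 13.35, 15.82, 18.29]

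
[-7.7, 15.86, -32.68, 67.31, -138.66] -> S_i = -7.70*(-2.06)^i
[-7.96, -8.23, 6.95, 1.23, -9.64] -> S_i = Random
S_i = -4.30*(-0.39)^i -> [-4.3, 1.68, -0.65, 0.26, -0.1]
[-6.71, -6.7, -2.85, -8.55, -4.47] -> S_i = Random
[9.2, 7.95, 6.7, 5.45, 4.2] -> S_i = 9.20 + -1.25*i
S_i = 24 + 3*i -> [24, 27, 30, 33, 36]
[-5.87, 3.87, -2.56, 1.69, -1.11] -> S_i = -5.87*(-0.66)^i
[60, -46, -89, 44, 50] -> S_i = Random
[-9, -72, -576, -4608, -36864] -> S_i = -9*8^i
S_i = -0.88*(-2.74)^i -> [-0.88, 2.41, -6.61, 18.1, -49.6]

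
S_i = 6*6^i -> [6, 36, 216, 1296, 7776]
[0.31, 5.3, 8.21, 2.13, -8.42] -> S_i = Random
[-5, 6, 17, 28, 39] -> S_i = -5 + 11*i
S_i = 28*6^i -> [28, 168, 1008, 6048, 36288]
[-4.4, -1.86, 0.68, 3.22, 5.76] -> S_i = -4.40 + 2.54*i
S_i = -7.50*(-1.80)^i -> [-7.5, 13.5, -24.3, 43.74, -78.73]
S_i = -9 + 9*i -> [-9, 0, 9, 18, 27]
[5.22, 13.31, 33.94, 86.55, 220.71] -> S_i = 5.22*2.55^i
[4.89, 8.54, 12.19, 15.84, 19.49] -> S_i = 4.89 + 3.65*i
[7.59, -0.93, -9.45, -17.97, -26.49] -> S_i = 7.59 + -8.52*i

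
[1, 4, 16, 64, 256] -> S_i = 1*4^i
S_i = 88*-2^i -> [88, -176, 352, -704, 1408]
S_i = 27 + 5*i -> [27, 32, 37, 42, 47]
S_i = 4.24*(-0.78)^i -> [4.24, -3.31, 2.58, -2.01, 1.57]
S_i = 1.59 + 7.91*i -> [1.59, 9.5, 17.41, 25.32, 33.23]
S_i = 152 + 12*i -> [152, 164, 176, 188, 200]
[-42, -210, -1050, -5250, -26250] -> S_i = -42*5^i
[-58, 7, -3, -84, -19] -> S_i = Random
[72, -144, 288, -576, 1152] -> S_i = 72*-2^i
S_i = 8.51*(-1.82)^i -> [8.51, -15.49, 28.19, -51.3, 93.37]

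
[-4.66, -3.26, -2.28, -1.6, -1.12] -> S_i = -4.66*0.70^i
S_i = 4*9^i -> [4, 36, 324, 2916, 26244]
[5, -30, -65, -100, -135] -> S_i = 5 + -35*i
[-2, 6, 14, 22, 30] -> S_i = -2 + 8*i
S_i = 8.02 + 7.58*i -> [8.02, 15.6, 23.18, 30.76, 38.34]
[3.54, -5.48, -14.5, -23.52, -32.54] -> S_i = 3.54 + -9.02*i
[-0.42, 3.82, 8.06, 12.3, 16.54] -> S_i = -0.42 + 4.24*i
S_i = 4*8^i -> [4, 32, 256, 2048, 16384]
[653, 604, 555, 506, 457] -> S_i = 653 + -49*i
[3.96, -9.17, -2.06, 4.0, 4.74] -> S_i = Random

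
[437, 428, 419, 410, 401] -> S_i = 437 + -9*i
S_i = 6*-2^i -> [6, -12, 24, -48, 96]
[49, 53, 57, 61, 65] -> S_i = 49 + 4*i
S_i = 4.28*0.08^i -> [4.28, 0.34, 0.03, 0.0, 0.0]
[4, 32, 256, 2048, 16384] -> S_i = 4*8^i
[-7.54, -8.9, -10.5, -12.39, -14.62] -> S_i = -7.54*1.18^i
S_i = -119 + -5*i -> [-119, -124, -129, -134, -139]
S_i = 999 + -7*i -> [999, 992, 985, 978, 971]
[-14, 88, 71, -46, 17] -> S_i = Random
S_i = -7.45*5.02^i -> [-7.45, -37.4, -187.74, -942.47, -4731.2]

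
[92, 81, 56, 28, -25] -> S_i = Random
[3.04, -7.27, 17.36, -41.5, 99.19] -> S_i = 3.04*(-2.39)^i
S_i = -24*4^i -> [-24, -96, -384, -1536, -6144]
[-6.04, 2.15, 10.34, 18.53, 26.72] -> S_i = -6.04 + 8.19*i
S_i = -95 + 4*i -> [-95, -91, -87, -83, -79]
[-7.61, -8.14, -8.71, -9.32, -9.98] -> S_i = -7.61*1.07^i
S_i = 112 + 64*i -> [112, 176, 240, 304, 368]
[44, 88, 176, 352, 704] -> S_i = 44*2^i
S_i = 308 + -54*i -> [308, 254, 200, 146, 92]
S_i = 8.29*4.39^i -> [8.29, 36.39, 159.77, 701.37, 3079.02]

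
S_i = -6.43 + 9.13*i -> [-6.43, 2.7, 11.83, 20.96, 30.09]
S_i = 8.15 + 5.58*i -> [8.15, 13.73, 19.31, 24.89, 30.47]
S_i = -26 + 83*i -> [-26, 57, 140, 223, 306]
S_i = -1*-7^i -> [-1, 7, -49, 343, -2401]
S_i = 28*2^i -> [28, 56, 112, 224, 448]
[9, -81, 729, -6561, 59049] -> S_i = 9*-9^i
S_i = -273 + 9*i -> [-273, -264, -255, -246, -237]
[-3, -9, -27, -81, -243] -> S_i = -3*3^i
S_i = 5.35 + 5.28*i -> [5.35, 10.63, 15.91, 21.19, 26.47]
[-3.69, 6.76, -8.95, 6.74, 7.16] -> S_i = Random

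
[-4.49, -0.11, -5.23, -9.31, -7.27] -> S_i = Random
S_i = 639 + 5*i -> [639, 644, 649, 654, 659]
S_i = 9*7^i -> [9, 63, 441, 3087, 21609]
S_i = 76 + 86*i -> [76, 162, 248, 334, 420]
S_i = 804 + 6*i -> [804, 810, 816, 822, 828]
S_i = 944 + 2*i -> [944, 946, 948, 950, 952]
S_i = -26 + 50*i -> [-26, 24, 74, 124, 174]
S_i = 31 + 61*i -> [31, 92, 153, 214, 275]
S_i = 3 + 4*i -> [3, 7, 11, 15, 19]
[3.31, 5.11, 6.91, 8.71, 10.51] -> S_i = 3.31 + 1.80*i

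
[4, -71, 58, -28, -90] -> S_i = Random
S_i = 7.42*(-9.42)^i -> [7.42, -69.9, 658.42, -6202.35, 58426.18]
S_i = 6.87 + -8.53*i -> [6.87, -1.66, -10.19, -18.72, -27.25]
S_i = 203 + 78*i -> [203, 281, 359, 437, 515]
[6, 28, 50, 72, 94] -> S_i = 6 + 22*i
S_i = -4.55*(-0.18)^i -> [-4.55, 0.82, -0.15, 0.03, -0.0]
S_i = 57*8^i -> [57, 456, 3648, 29184, 233472]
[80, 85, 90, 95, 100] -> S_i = 80 + 5*i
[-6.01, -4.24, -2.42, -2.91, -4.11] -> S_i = Random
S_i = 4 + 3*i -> [4, 7, 10, 13, 16]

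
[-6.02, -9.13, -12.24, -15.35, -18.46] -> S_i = -6.02 + -3.11*i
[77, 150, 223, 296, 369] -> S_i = 77 + 73*i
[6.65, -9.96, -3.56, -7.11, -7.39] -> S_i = Random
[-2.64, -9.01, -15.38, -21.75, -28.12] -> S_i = -2.64 + -6.37*i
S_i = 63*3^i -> [63, 189, 567, 1701, 5103]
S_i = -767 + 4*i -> [-767, -763, -759, -755, -751]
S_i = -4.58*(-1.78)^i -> [-4.58, 8.15, -14.51, 25.83, -45.98]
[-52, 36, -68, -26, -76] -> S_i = Random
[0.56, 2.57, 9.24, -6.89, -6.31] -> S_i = Random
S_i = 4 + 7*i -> [4, 11, 18, 25, 32]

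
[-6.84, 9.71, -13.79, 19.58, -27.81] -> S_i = -6.84*(-1.42)^i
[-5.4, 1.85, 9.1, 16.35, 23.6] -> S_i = -5.40 + 7.25*i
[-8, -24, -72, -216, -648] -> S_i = -8*3^i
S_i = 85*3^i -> [85, 255, 765, 2295, 6885]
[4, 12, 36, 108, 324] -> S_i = 4*3^i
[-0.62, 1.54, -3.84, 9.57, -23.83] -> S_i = -0.62*(-2.49)^i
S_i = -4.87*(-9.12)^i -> [-4.87, 44.41, -405.06, 3694.14, -33690.57]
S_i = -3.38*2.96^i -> [-3.38, -10.0, -29.61, -87.66, -259.47]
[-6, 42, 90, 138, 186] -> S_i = -6 + 48*i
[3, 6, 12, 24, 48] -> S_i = 3*2^i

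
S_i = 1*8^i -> [1, 8, 64, 512, 4096]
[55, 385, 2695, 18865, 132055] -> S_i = 55*7^i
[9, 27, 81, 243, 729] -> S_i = 9*3^i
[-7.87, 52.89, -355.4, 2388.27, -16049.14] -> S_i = -7.87*(-6.72)^i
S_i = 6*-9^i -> [6, -54, 486, -4374, 39366]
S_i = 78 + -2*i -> [78, 76, 74, 72, 70]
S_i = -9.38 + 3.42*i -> [-9.38, -5.96, -2.54, 0.88, 4.3]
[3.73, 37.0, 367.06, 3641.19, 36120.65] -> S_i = 3.73*9.92^i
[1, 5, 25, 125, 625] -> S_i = 1*5^i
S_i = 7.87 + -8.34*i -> [7.87, -0.47, -8.81, -17.15, -25.49]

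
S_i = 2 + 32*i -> [2, 34, 66, 98, 130]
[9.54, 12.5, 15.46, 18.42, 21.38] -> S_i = 9.54 + 2.96*i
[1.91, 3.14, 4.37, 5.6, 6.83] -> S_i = 1.91 + 1.23*i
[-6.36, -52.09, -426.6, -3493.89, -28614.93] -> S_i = -6.36*8.19^i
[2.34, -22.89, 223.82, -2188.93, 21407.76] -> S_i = 2.34*(-9.78)^i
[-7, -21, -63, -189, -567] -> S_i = -7*3^i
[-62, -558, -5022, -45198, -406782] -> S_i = -62*9^i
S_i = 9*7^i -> [9, 63, 441, 3087, 21609]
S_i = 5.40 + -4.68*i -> [5.4, 0.72, -3.96, -8.64, -13.32]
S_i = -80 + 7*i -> [-80, -73, -66, -59, -52]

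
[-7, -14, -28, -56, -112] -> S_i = -7*2^i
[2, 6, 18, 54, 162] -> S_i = 2*3^i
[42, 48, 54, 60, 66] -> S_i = 42 + 6*i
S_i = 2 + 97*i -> [2, 99, 196, 293, 390]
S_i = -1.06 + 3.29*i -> [-1.06, 2.23, 5.52, 8.81, 12.1]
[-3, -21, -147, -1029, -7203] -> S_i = -3*7^i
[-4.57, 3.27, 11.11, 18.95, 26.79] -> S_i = -4.57 + 7.84*i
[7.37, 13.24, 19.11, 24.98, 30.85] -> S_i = 7.37 + 5.87*i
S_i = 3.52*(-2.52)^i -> [3.52, -8.87, 22.35, -56.33, 141.95]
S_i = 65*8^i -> [65, 520, 4160, 33280, 266240]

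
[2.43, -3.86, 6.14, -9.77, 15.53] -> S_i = 2.43*(-1.59)^i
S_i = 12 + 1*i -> [12, 13, 14, 15, 16]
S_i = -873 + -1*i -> [-873, -874, -875, -876, -877]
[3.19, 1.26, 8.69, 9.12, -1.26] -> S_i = Random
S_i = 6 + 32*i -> [6, 38, 70, 102, 134]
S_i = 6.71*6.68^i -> [6.71, 44.82, 299.42, 2000.1, 13360.67]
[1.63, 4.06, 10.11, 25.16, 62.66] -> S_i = 1.63*2.49^i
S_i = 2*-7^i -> [2, -14, 98, -686, 4802]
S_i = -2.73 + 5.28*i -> [-2.73, 2.55, 7.83, 13.11, 18.39]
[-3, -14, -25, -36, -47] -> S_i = -3 + -11*i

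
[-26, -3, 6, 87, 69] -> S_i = Random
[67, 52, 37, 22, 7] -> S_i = 67 + -15*i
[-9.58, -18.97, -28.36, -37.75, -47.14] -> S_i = -9.58 + -9.39*i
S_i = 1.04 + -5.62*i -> [1.04, -4.58, -10.2, -15.82, -21.44]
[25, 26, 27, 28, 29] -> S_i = 25 + 1*i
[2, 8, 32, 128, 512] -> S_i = 2*4^i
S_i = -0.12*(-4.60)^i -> [-0.12, 0.55, -2.54, 11.68, -53.73]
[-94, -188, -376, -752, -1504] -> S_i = -94*2^i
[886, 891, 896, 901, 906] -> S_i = 886 + 5*i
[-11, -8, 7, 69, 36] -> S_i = Random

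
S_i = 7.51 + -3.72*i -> [7.51, 3.79, 0.07, -3.65, -7.37]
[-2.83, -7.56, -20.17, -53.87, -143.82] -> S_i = -2.83*2.67^i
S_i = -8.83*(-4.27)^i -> [-8.83, 37.7, -161.0, 687.46, -2935.43]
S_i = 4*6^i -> [4, 24, 144, 864, 5184]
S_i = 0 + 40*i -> [0, 40, 80, 120, 160]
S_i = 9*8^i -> [9, 72, 576, 4608, 36864]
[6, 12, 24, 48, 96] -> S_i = 6*2^i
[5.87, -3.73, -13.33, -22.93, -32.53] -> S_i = 5.87 + -9.60*i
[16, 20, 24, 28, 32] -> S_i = 16 + 4*i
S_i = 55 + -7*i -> [55, 48, 41, 34, 27]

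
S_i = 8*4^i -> [8, 32, 128, 512, 2048]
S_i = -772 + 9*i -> [-772, -763, -754, -745, -736]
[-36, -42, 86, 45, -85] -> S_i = Random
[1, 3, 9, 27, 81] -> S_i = 1*3^i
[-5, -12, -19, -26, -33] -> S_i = -5 + -7*i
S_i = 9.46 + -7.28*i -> [9.46, 2.18, -5.1, -12.38, -19.66]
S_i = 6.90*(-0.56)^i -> [6.9, -3.86, 2.16, -1.21, 0.68]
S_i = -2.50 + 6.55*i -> [-2.5, 4.05, 10.6, 17.15, 23.7]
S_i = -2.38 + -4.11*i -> [-2.38, -6.49, -10.6, -14.71, -18.82]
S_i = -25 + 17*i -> [-25, -8, 9, 26, 43]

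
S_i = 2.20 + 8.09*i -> [2.2, 10.29, 18.38, 26.47, 34.56]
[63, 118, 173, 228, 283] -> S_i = 63 + 55*i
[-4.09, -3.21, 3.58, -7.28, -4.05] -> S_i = Random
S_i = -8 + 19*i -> [-8, 11, 30, 49, 68]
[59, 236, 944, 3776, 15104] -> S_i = 59*4^i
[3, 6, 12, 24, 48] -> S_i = 3*2^i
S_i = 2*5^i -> [2, 10, 50, 250, 1250]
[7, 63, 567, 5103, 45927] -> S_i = 7*9^i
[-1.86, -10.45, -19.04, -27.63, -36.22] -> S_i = -1.86 + -8.59*i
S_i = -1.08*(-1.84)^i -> [-1.08, 1.99, -3.66, 6.73, -12.38]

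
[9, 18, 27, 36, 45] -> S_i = 9 + 9*i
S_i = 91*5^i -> [91, 455, 2275, 11375, 56875]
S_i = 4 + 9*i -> [4, 13, 22, 31, 40]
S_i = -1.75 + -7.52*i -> [-1.75, -9.27, -16.79, -24.31, -31.83]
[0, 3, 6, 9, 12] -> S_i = 0 + 3*i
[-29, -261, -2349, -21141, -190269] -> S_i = -29*9^i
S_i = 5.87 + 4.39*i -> [5.87, 10.26, 14.65, 19.04, 23.43]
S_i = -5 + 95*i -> [-5, 90, 185, 280, 375]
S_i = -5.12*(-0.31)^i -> [-5.12, 1.59, -0.49, 0.15, -0.05]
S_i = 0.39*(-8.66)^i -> [0.39, -3.38, 29.25, -253.29, 2193.49]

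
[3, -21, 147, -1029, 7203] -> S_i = 3*-7^i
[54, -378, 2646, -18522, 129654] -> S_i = 54*-7^i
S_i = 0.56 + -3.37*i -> [0.56, -2.81, -6.18, -9.55, -12.92]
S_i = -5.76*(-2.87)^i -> [-5.76, 16.53, -47.44, 136.17, -390.8]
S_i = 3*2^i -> [3, 6, 12, 24, 48]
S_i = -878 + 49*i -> [-878, -829, -780, -731, -682]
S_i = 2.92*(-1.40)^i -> [2.92, -4.09, 5.72, -8.01, 11.22]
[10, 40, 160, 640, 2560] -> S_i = 10*4^i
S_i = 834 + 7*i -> [834, 841, 848, 855, 862]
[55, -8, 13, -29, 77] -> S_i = Random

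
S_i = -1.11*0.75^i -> [-1.11, -0.83, -0.62, -0.47, -0.35]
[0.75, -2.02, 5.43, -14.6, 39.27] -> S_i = 0.75*(-2.69)^i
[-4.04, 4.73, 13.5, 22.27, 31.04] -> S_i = -4.04 + 8.77*i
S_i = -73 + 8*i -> [-73, -65, -57, -49, -41]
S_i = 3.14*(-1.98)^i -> [3.14, -6.22, 12.31, -24.37, 48.26]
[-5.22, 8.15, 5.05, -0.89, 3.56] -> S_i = Random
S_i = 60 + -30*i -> [60, 30, 0, -30, -60]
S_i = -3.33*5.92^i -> [-3.33, -19.71, -116.7, -690.89, -4090.07]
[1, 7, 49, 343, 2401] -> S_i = 1*7^i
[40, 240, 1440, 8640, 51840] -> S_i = 40*6^i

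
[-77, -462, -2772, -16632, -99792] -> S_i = -77*6^i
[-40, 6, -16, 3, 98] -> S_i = Random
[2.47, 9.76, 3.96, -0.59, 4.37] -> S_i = Random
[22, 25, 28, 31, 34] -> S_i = 22 + 3*i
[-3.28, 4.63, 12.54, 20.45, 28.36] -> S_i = -3.28 + 7.91*i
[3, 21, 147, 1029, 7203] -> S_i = 3*7^i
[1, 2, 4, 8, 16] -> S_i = 1*2^i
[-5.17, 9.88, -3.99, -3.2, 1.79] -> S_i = Random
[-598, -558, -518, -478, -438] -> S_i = -598 + 40*i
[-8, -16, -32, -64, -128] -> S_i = -8*2^i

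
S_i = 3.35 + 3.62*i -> [3.35, 6.97, 10.59, 14.21, 17.83]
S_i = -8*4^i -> [-8, -32, -128, -512, -2048]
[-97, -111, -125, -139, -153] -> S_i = -97 + -14*i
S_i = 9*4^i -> [9, 36, 144, 576, 2304]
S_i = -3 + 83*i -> [-3, 80, 163, 246, 329]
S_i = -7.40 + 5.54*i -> [-7.4, -1.86, 3.68, 9.22, 14.76]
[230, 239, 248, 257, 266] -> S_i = 230 + 9*i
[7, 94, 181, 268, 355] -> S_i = 7 + 87*i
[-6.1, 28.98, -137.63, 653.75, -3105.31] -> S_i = -6.10*(-4.75)^i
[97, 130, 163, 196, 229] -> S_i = 97 + 33*i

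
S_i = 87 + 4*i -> [87, 91, 95, 99, 103]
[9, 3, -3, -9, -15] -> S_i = 9 + -6*i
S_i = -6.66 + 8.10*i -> [-6.66, 1.44, 9.54, 17.64, 25.74]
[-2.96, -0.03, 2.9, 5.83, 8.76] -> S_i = -2.96 + 2.93*i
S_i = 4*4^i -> [4, 16, 64, 256, 1024]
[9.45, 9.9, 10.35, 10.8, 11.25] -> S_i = 9.45 + 0.45*i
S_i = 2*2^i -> [2, 4, 8, 16, 32]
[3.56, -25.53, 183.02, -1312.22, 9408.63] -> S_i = 3.56*(-7.17)^i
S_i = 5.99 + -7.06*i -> [5.99, -1.07, -8.13, -15.19, -22.25]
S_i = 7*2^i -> [7, 14, 28, 56, 112]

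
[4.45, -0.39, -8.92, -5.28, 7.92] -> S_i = Random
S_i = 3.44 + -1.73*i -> [3.44, 1.71, -0.02, -1.75, -3.48]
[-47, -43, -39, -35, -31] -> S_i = -47 + 4*i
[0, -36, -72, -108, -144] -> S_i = 0 + -36*i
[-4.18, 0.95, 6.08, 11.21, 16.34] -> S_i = -4.18 + 5.13*i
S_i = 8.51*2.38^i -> [8.51, 20.25, 48.2, 114.73, 273.05]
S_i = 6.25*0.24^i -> [6.25, 1.5, 0.36, 0.09, 0.02]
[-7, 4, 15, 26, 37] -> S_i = -7 + 11*i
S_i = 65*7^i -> [65, 455, 3185, 22295, 156065]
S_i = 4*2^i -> [4, 8, 16, 32, 64]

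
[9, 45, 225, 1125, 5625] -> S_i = 9*5^i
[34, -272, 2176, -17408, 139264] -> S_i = 34*-8^i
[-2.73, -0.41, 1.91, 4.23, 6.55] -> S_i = -2.73 + 2.32*i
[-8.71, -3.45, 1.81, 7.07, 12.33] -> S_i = -8.71 + 5.26*i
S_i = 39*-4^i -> [39, -156, 624, -2496, 9984]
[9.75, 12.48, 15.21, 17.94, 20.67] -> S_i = 9.75 + 2.73*i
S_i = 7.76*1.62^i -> [7.76, 12.57, 20.37, 32.99, 53.45]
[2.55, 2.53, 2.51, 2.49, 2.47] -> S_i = 2.55 + -0.02*i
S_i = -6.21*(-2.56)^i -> [-6.21, 15.9, -40.7, 104.19, -266.72]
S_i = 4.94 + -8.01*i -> [4.94, -3.07, -11.08, -19.09, -27.1]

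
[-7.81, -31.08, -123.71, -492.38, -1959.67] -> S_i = -7.81*3.98^i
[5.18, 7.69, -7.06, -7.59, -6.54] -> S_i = Random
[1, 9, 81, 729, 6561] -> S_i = 1*9^i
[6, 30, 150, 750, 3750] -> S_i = 6*5^i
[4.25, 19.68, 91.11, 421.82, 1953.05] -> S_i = 4.25*4.63^i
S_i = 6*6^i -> [6, 36, 216, 1296, 7776]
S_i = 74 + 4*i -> [74, 78, 82, 86, 90]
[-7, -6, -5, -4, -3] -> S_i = -7 + 1*i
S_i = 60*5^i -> [60, 300, 1500, 7500, 37500]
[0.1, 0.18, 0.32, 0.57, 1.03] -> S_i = 0.10*1.79^i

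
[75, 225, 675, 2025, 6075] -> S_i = 75*3^i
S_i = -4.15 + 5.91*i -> [-4.15, 1.76, 7.67, 13.58, 19.49]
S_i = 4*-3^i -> [4, -12, 36, -108, 324]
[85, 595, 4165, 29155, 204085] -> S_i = 85*7^i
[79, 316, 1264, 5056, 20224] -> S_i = 79*4^i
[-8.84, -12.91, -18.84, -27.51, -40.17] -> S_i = -8.84*1.46^i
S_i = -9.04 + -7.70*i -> [-9.04, -16.74, -24.44, -32.14, -39.84]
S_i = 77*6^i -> [77, 462, 2772, 16632, 99792]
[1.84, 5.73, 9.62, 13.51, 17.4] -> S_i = 1.84 + 3.89*i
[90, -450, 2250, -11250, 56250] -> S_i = 90*-5^i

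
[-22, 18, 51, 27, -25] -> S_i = Random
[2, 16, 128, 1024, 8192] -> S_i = 2*8^i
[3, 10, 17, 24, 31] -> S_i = 3 + 7*i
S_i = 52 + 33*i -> [52, 85, 118, 151, 184]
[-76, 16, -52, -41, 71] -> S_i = Random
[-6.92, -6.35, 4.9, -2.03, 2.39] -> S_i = Random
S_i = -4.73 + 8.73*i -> [-4.73, 4.0, 12.73, 21.46, 30.19]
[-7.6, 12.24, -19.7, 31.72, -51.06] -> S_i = -7.60*(-1.61)^i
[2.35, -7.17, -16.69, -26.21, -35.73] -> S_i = 2.35 + -9.52*i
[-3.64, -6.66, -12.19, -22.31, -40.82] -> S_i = -3.64*1.83^i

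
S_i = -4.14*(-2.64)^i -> [-4.14, 10.93, -28.85, 76.17, -201.1]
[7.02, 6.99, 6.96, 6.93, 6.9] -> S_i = 7.02 + -0.03*i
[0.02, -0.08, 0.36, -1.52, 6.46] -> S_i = 0.02*(-4.24)^i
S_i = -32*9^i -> [-32, -288, -2592, -23328, -209952]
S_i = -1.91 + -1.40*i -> [-1.91, -3.31, -4.71, -6.11, -7.51]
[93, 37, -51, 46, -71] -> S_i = Random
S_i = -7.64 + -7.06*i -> [-7.64, -14.7, -21.76, -28.82, -35.88]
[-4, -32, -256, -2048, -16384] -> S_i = -4*8^i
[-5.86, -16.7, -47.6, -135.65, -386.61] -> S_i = -5.86*2.85^i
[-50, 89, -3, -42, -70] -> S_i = Random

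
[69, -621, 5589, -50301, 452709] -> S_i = 69*-9^i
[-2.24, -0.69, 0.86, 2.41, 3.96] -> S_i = -2.24 + 1.55*i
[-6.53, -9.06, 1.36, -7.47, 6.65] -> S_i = Random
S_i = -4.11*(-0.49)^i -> [-4.11, 2.01, -0.99, 0.48, -0.24]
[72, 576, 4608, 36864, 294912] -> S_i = 72*8^i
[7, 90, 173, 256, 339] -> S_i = 7 + 83*i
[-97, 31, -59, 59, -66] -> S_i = Random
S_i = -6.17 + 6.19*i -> [-6.17, 0.02, 6.21, 12.4, 18.59]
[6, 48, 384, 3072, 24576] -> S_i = 6*8^i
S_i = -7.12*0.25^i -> [-7.12, -1.78, -0.44, -0.11, -0.03]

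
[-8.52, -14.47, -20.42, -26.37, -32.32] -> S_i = -8.52 + -5.95*i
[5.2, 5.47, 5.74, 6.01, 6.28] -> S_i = 5.20 + 0.27*i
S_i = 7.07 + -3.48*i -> [7.07, 3.59, 0.11, -3.37, -6.85]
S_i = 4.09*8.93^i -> [4.09, 36.52, 326.16, 2912.58, 26009.33]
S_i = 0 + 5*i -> [0, 5, 10, 15, 20]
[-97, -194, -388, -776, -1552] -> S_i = -97*2^i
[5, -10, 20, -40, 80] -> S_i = 5*-2^i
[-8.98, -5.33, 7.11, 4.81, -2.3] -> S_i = Random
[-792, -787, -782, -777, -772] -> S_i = -792 + 5*i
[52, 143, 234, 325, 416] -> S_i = 52 + 91*i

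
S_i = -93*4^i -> [-93, -372, -1488, -5952, -23808]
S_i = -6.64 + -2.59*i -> [-6.64, -9.23, -11.82, -14.41, -17.0]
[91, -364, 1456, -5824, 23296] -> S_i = 91*-4^i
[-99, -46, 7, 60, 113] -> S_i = -99 + 53*i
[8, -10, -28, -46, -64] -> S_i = 8 + -18*i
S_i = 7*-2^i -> [7, -14, 28, -56, 112]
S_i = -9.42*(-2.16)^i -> [-9.42, 20.35, -43.95, 94.93, -205.05]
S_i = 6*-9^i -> [6, -54, 486, -4374, 39366]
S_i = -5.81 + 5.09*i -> [-5.81, -0.72, 4.37, 9.46, 14.55]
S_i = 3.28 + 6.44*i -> [3.28, 9.72, 16.16, 22.6, 29.04]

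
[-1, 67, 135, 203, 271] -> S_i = -1 + 68*i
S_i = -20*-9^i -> [-20, 180, -1620, 14580, -131220]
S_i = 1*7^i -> [1, 7, 49, 343, 2401]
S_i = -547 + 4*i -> [-547, -543, -539, -535, -531]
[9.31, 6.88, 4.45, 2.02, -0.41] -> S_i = 9.31 + -2.43*i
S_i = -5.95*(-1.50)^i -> [-5.95, 8.93, -13.39, 20.08, -30.12]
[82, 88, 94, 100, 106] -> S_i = 82 + 6*i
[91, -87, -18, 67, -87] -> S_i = Random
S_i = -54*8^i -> [-54, -432, -3456, -27648, -221184]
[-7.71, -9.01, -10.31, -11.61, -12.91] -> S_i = -7.71 + -1.30*i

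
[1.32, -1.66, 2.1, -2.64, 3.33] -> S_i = 1.32*(-1.26)^i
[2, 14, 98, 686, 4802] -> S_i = 2*7^i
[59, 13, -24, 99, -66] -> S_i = Random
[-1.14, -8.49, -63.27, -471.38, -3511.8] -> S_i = -1.14*7.45^i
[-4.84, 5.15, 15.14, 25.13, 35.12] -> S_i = -4.84 + 9.99*i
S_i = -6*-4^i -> [-6, 24, -96, 384, -1536]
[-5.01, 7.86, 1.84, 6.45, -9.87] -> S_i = Random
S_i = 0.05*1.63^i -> [0.05, 0.08, 0.13, 0.22, 0.35]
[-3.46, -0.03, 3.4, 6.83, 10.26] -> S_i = -3.46 + 3.43*i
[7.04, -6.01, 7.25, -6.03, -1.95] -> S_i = Random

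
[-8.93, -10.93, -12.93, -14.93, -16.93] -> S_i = -8.93 + -2.00*i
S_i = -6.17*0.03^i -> [-6.17, -0.19, -0.01, -0.0, -0.0]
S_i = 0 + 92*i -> [0, 92, 184, 276, 368]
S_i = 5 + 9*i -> [5, 14, 23, 32, 41]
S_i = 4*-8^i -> [4, -32, 256, -2048, 16384]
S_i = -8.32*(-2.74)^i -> [-8.32, 22.8, -62.46, 171.15, -468.95]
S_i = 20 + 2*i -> [20, 22, 24, 26, 28]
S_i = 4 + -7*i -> [4, -3, -10, -17, -24]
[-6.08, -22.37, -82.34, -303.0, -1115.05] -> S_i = -6.08*3.68^i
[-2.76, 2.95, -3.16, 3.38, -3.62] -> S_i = -2.76*(-1.07)^i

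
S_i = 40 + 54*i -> [40, 94, 148, 202, 256]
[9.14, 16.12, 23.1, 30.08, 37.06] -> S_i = 9.14 + 6.98*i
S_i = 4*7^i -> [4, 28, 196, 1372, 9604]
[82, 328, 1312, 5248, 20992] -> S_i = 82*4^i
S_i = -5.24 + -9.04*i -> [-5.24, -14.28, -23.32, -32.36, -41.4]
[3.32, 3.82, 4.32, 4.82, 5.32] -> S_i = 3.32 + 0.50*i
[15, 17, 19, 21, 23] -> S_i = 15 + 2*i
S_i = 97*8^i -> [97, 776, 6208, 49664, 397312]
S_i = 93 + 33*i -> [93, 126, 159, 192, 225]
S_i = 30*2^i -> [30, 60, 120, 240, 480]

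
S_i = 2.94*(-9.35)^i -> [2.94, -27.49, 257.02, -2403.16, 22469.52]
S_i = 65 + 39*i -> [65, 104, 143, 182, 221]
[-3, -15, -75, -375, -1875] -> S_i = -3*5^i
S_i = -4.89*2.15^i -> [-4.89, -10.51, -22.6, -48.6, -104.49]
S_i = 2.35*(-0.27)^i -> [2.35, -0.63, 0.17, -0.05, 0.01]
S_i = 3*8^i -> [3, 24, 192, 1536, 12288]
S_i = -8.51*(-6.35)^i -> [-8.51, 54.04, -343.14, 2178.97, -13836.44]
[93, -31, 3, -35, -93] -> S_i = Random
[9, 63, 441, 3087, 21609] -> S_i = 9*7^i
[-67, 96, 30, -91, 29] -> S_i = Random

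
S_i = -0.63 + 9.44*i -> [-0.63, 8.81, 18.25, 27.69, 37.13]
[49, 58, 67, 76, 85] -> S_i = 49 + 9*i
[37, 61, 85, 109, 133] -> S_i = 37 + 24*i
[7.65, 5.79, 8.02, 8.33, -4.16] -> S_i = Random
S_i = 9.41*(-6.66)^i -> [9.41, -62.67, 417.39, -2779.79, 18513.42]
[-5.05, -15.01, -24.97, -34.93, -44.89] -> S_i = -5.05 + -9.96*i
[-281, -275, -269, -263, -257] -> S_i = -281 + 6*i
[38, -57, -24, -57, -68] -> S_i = Random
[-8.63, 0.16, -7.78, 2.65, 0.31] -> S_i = Random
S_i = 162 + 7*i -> [162, 169, 176, 183, 190]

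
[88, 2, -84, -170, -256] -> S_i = 88 + -86*i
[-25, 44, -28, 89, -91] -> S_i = Random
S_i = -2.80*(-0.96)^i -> [-2.8, 2.69, -2.58, 2.48, -2.38]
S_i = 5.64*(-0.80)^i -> [5.64, -4.51, 3.61, -2.89, 2.31]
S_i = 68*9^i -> [68, 612, 5508, 49572, 446148]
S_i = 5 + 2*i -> [5, 7, 9, 11, 13]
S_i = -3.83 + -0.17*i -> [-3.83, -4.0, -4.17, -4.34, -4.51]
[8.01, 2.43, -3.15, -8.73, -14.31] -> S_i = 8.01 + -5.58*i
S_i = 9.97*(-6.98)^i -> [9.97, -69.59, 485.74, -3390.48, 23665.56]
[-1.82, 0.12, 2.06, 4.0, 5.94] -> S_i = -1.82 + 1.94*i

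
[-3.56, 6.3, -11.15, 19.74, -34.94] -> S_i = -3.56*(-1.77)^i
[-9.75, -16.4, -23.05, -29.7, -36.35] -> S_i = -9.75 + -6.65*i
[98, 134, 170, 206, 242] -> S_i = 98 + 36*i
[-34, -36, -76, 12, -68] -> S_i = Random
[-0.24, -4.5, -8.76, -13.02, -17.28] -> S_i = -0.24 + -4.26*i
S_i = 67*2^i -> [67, 134, 268, 536, 1072]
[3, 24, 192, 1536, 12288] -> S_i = 3*8^i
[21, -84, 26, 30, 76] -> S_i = Random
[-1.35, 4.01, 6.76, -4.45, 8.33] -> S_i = Random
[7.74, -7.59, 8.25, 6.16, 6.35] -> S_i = Random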